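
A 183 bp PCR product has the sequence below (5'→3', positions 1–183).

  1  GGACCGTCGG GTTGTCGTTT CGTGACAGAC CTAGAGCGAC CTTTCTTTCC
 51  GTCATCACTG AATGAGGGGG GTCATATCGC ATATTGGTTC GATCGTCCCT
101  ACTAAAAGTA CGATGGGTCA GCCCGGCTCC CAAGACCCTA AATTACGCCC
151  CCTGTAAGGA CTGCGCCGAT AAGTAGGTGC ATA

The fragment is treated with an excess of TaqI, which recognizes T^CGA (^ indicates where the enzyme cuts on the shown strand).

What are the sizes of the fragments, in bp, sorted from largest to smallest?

The TaqI site (TCGA) starts at position 89.
TaqI cuts after the first base of each site, so after position 89.
Linear molecule, 1 cut → 2 fragments:
  1–89 → 89 bp
  90–183 → 94 bp
Sorted largest to smallest: 94, 89 bp.

94, 89 bp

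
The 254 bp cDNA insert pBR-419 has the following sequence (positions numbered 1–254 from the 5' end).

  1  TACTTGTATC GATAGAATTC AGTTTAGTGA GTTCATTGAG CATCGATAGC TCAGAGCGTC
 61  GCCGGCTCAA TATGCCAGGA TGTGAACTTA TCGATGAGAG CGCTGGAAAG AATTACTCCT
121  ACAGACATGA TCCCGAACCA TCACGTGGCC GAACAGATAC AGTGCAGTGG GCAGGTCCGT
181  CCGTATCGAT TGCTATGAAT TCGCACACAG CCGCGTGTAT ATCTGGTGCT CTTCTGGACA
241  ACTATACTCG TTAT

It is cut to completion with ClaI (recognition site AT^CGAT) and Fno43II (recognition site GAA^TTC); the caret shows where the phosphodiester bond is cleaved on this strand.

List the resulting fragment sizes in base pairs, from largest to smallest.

95, 55, 48, 26, 13, 9, 8 bp

ClaI sites (ATCGAT) start at positions 8, 42, 90, 185.
ClaI cuts after base 2 of each site, so after positions 9, 43, 91, 186.
Fno43II sites (GAATTC) start at positions 15, 197.
Fno43II cuts after base 3 of each site, so after positions 17, 199.
Combined cut positions: 9, 17, 43, 91, 186, 199.
Linear molecule, 6 cuts → 7 fragments:
  1–9 → 9 bp
  10–17 → 8 bp
  18–43 → 26 bp
  44–91 → 48 bp
  92–186 → 95 bp
  187–199 → 13 bp
  200–254 → 55 bp
Sorted largest to smallest: 95, 55, 48, 26, 13, 9, 8 bp.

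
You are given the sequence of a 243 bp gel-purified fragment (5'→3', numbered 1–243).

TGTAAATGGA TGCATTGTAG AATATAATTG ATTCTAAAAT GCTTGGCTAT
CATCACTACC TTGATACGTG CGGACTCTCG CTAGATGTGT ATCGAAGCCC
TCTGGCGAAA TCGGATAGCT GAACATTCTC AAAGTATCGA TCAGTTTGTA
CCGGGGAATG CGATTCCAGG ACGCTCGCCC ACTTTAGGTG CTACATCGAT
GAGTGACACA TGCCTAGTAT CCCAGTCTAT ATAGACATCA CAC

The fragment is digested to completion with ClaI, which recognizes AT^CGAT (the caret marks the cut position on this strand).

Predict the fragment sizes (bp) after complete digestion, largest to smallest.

137, 59, 47 bp

ClaI sites (ATCGAT) start at positions 136, 195.
ClaI cuts after base 2 of each site, so after positions 137, 196.
Linear molecule, 2 cuts → 3 fragments:
  1–137 → 137 bp
  138–196 → 59 bp
  197–243 → 47 bp
Sorted largest to smallest: 137, 59, 47 bp.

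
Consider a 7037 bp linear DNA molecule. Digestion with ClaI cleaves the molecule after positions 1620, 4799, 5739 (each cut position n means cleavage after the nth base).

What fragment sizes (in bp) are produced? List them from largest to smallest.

3179, 1620, 1298, 940 bp

Linear molecule, 3 cuts → 4 fragments:
  1620 − 0 = 1620 bp
  4799 − 1620 = 3179 bp
  5739 − 4799 = 940 bp
  7037 − 5739 = 1298 bp
Sorted largest to smallest: 3179, 1620, 1298, 940 bp.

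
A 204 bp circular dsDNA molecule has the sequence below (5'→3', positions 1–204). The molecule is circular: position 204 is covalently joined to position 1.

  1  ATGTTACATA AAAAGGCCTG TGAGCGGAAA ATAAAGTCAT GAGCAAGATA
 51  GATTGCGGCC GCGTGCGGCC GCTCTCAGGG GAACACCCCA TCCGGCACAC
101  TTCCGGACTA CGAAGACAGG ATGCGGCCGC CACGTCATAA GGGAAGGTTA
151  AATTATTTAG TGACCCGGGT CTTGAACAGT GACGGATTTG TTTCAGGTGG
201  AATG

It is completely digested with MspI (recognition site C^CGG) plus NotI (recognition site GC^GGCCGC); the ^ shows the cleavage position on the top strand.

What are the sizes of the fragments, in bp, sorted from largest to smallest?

95, 41, 26, 21, 11, 10 bp

MspI sites (CCGG) start at positions 92, 103, 165.
MspI cuts after the first base of each site, so after positions 92, 103, 165.
NotI sites (GCGGCCGC) start at positions 55, 65, 123.
NotI cuts after base 2 of each site, so after positions 56, 66, 124.
Combined cut positions: 56, 66, 92, 103, 124, 165.
Circular molecule, 6 cuts → 6 fragments:
  57–66 → 10 bp
  67–92 → 26 bp
  93–103 → 11 bp
  104–124 → 21 bp
  125–165 → 41 bp
  166–204 then 1–56 → 39 + 56 = 95 bp
Sorted largest to smallest: 95, 41, 26, 21, 11, 10 bp.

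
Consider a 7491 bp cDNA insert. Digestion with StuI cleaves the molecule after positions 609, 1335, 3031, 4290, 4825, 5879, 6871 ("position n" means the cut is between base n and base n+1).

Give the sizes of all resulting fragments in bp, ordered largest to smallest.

Linear molecule, 7 cuts → 8 fragments:
  609 − 0 = 609 bp
  1335 − 609 = 726 bp
  3031 − 1335 = 1696 bp
  4290 − 3031 = 1259 bp
  4825 − 4290 = 535 bp
  5879 − 4825 = 1054 bp
  6871 − 5879 = 992 bp
  7491 − 6871 = 620 bp
Sorted largest to smallest: 1696, 1259, 1054, 992, 726, 620, 609, 535 bp.

1696, 1259, 1054, 992, 726, 620, 609, 535 bp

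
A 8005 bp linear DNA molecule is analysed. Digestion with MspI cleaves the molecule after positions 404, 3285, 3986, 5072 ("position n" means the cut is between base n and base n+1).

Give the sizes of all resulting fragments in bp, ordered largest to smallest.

Linear molecule, 4 cuts → 5 fragments:
  404 − 0 = 404 bp
  3285 − 404 = 2881 bp
  3986 − 3285 = 701 bp
  5072 − 3986 = 1086 bp
  8005 − 5072 = 2933 bp
Sorted largest to smallest: 2933, 2881, 1086, 701, 404 bp.

2933, 2881, 1086, 701, 404 bp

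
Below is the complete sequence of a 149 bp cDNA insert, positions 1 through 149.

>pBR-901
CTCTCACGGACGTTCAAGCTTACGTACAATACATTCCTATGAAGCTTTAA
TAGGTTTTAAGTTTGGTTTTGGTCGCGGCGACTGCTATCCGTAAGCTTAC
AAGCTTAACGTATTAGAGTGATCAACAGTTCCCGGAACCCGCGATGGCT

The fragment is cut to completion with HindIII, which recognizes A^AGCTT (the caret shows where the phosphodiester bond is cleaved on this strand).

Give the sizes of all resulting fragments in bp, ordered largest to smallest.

51, 48, 26, 16, 8 bp

HindIII sites (AAGCTT) start at positions 16, 42, 93, 101.
HindIII cuts after the first base of each site, so after positions 16, 42, 93, 101.
Linear molecule, 4 cuts → 5 fragments:
  1–16 → 16 bp
  17–42 → 26 bp
  43–93 → 51 bp
  94–101 → 8 bp
  102–149 → 48 bp
Sorted largest to smallest: 51, 48, 26, 16, 8 bp.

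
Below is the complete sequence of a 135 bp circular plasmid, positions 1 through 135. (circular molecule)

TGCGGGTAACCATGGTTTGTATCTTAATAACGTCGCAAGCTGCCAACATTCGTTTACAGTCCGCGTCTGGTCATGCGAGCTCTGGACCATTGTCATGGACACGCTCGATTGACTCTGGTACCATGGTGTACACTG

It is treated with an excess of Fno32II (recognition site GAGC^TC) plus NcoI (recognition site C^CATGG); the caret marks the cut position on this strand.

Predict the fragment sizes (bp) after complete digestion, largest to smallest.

The Fno32II site (GAGCTC) starts at position 77.
Fno32II cuts after base 4 of each site, so after position 80.
NcoI sites (CCATGG) start at positions 10, 121.
NcoI cuts after the first base of each site, so after positions 10, 121.
Combined cut positions: 10, 80, 121.
Circular molecule, 3 cuts → 3 fragments:
  11–80 → 70 bp
  81–121 → 41 bp
  122–135 then 1–10 → 14 + 10 = 24 bp
Sorted largest to smallest: 70, 41, 24 bp.

70, 41, 24 bp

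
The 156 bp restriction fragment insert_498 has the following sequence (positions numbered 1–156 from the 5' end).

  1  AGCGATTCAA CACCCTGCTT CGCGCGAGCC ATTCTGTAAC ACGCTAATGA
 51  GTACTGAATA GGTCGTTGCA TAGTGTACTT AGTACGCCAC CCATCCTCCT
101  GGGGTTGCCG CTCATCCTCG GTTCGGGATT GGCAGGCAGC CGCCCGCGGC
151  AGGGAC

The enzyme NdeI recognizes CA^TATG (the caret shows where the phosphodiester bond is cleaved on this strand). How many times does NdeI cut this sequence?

0

No occurrence of CATATG is present in the sequence.
NdeI does not cut: 0 sites.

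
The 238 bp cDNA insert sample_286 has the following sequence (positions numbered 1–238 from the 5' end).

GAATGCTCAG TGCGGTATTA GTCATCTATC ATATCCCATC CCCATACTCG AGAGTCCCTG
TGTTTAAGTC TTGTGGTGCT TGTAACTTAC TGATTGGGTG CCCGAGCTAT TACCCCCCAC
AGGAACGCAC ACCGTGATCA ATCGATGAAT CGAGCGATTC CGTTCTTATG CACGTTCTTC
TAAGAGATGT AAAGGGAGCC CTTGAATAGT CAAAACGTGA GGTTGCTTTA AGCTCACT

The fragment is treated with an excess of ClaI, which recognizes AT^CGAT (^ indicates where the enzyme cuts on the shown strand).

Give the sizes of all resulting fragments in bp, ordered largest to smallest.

142, 96 bp

The ClaI site (ATCGAT) starts at position 141.
ClaI cuts after base 2 of each site, so after position 142.
Linear molecule, 1 cut → 2 fragments:
  1–142 → 142 bp
  143–238 → 96 bp
Sorted largest to smallest: 142, 96 bp.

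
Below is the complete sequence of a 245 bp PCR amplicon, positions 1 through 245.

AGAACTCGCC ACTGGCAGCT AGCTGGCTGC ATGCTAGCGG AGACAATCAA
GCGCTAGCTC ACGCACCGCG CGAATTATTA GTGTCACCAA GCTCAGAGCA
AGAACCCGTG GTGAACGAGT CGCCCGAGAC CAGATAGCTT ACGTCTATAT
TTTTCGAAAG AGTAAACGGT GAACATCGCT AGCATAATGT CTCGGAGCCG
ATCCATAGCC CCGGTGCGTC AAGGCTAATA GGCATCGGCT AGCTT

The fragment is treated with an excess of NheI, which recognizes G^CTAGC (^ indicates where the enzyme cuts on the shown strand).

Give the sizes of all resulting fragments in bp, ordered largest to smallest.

NheI sites (GCTAGC) start at positions 18, 33, 53, 178, 238.
NheI cuts after the first base of each site, so after positions 18, 33, 53, 178, 238.
Linear molecule, 5 cuts → 6 fragments:
  1–18 → 18 bp
  19–33 → 15 bp
  34–53 → 20 bp
  54–178 → 125 bp
  179–238 → 60 bp
  239–245 → 7 bp
Sorted largest to smallest: 125, 60, 20, 18, 15, 7 bp.

125, 60, 20, 18, 15, 7 bp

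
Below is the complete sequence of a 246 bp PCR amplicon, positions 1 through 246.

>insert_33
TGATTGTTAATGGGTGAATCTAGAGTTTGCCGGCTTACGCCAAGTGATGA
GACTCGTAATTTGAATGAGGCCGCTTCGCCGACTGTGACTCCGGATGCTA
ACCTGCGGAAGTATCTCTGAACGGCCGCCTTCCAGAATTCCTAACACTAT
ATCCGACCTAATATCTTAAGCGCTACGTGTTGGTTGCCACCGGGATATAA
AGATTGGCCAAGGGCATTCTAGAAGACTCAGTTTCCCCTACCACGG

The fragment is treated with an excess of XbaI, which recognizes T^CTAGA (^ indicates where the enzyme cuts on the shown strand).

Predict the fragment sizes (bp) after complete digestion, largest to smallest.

XbaI sites (TCTAGA) start at positions 19, 218.
XbaI cuts after the first base of each site, so after positions 19, 218.
Linear molecule, 2 cuts → 3 fragments:
  1–19 → 19 bp
  20–218 → 199 bp
  219–246 → 28 bp
Sorted largest to smallest: 199, 28, 19 bp.

199, 28, 19 bp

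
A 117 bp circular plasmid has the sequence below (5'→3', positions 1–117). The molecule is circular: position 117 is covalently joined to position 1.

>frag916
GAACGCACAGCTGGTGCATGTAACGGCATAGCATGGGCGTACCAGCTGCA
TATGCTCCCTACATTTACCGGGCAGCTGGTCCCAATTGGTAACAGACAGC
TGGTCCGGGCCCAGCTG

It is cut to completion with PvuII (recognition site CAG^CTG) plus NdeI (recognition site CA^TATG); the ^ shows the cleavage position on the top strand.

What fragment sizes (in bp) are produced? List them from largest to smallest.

35, 25, 24, 15, 13, 5 bp

PvuII sites (CAGCTG) start at positions 8, 43, 73, 97, 112.
PvuII cuts after base 3 of each site, so after positions 10, 45, 75, 99, 114.
The NdeI site (CATATG) starts at position 49.
NdeI cuts after base 2 of each site, so after position 50.
Combined cut positions: 10, 45, 50, 75, 99, 114.
Circular molecule, 6 cuts → 6 fragments:
  11–45 → 35 bp
  46–50 → 5 bp
  51–75 → 25 bp
  76–99 → 24 bp
  100–114 → 15 bp
  115–117 then 1–10 → 3 + 10 = 13 bp
Sorted largest to smallest: 35, 25, 24, 15, 13, 5 bp.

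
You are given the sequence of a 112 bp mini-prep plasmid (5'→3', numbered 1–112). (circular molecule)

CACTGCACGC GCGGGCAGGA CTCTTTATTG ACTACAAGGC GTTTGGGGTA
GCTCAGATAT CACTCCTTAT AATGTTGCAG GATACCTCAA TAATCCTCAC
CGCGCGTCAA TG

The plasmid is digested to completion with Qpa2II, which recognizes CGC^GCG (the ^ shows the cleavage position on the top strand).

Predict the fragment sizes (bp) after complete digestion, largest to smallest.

Qpa2II sites (CGCGCG) start at positions 8, 101.
Qpa2II cuts after base 3 of each site, so after positions 10, 103.
Circular molecule, 2 cuts → 2 fragments:
  11–103 → 93 bp
  104–112 then 1–10 → 9 + 10 = 19 bp
Sorted largest to smallest: 93, 19 bp.

93, 19 bp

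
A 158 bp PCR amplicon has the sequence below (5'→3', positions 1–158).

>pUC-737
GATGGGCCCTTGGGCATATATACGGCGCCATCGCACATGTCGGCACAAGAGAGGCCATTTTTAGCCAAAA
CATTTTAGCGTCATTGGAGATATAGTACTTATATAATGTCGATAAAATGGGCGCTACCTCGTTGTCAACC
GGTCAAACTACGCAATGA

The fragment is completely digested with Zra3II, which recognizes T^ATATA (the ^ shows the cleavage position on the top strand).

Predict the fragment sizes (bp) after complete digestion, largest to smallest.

83, 58, 17 bp

Zra3II sites (TATATA) start at positions 17, 100.
Zra3II cuts after the first base of each site, so after positions 17, 100.
Linear molecule, 2 cuts → 3 fragments:
  1–17 → 17 bp
  18–100 → 83 bp
  101–158 → 58 bp
Sorted largest to smallest: 83, 58, 17 bp.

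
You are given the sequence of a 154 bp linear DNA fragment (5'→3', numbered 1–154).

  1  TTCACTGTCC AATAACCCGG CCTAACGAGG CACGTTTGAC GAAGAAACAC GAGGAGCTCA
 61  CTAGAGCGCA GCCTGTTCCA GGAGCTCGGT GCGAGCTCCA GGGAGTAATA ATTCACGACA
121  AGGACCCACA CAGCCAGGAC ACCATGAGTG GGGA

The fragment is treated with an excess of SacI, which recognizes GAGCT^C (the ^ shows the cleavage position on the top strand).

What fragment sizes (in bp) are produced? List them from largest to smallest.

SacI sites (GAGCTC) start at positions 54, 82, 93.
SacI cuts after base 5 of each site (before the last base), so after positions 58, 86, 97.
Linear molecule, 3 cuts → 4 fragments:
  1–58 → 58 bp
  59–86 → 28 bp
  87–97 → 11 bp
  98–154 → 57 bp
Sorted largest to smallest: 58, 57, 28, 11 bp.

58, 57, 28, 11 bp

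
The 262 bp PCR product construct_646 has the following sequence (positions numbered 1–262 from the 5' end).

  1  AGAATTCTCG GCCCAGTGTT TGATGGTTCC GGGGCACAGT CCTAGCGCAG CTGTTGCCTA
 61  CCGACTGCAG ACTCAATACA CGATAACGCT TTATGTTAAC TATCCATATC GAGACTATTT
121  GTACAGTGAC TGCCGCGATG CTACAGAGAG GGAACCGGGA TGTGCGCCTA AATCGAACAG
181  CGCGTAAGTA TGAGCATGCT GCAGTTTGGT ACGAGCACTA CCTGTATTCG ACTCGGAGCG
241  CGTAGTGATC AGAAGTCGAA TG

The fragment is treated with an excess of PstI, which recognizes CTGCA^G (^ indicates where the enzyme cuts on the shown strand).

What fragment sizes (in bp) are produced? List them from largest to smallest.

PstI sites (CTGCAG) start at positions 65, 199.
PstI cuts after base 5 of each site (before the last base), so after positions 69, 203.
Linear molecule, 2 cuts → 3 fragments:
  1–69 → 69 bp
  70–203 → 134 bp
  204–262 → 59 bp
Sorted largest to smallest: 134, 69, 59 bp.

134, 69, 59 bp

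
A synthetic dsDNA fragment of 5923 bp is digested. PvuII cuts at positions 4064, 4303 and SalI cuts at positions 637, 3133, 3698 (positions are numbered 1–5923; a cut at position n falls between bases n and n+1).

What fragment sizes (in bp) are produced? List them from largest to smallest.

Combined cut positions (sorted): 637, 3133, 3698, 4064, 4303.
Linear molecule, 5 cuts → 6 fragments:
  637 − 0 = 637 bp
  3133 − 637 = 2496 bp
  3698 − 3133 = 565 bp
  4064 − 3698 = 366 bp
  4303 − 4064 = 239 bp
  5923 − 4303 = 1620 bp
Sorted largest to smallest: 2496, 1620, 637, 565, 366, 239 bp.

2496, 1620, 637, 565, 366, 239 bp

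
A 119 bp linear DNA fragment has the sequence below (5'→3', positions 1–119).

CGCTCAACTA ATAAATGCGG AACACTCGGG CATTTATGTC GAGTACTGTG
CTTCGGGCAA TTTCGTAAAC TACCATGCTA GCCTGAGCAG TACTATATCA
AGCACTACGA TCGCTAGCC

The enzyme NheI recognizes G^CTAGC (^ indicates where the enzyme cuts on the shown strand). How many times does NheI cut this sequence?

2

GCTAGC occurs starting at positions 77, 113.
NheI cuts at 2 sites.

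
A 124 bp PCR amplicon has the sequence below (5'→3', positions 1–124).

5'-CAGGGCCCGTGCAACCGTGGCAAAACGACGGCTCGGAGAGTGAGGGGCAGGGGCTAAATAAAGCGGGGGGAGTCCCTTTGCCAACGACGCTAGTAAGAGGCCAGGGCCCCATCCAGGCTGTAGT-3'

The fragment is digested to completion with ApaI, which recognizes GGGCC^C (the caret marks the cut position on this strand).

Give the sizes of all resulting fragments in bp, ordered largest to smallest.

101, 16, 7 bp

ApaI sites (GGGCCC) start at positions 3, 104.
ApaI cuts after base 5 of each site (before the last base), so after positions 7, 108.
Linear molecule, 2 cuts → 3 fragments:
  1–7 → 7 bp
  8–108 → 101 bp
  109–124 → 16 bp
Sorted largest to smallest: 101, 16, 7 bp.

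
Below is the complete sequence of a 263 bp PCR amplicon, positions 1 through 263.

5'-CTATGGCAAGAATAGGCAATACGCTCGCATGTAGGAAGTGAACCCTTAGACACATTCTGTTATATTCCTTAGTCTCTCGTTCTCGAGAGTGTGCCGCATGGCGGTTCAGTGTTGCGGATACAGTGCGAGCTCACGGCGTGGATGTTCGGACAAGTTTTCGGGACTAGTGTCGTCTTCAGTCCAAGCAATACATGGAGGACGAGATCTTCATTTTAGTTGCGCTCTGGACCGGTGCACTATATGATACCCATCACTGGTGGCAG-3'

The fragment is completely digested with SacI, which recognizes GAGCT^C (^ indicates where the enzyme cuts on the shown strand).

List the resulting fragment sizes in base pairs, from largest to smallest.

The SacI site (GAGCTC) starts at position 127.
SacI cuts after base 5 of each site (before the last base), so after position 131.
Linear molecule, 1 cut → 2 fragments:
  1–131 → 131 bp
  132–263 → 132 bp
Sorted largest to smallest: 132, 131 bp.

132, 131 bp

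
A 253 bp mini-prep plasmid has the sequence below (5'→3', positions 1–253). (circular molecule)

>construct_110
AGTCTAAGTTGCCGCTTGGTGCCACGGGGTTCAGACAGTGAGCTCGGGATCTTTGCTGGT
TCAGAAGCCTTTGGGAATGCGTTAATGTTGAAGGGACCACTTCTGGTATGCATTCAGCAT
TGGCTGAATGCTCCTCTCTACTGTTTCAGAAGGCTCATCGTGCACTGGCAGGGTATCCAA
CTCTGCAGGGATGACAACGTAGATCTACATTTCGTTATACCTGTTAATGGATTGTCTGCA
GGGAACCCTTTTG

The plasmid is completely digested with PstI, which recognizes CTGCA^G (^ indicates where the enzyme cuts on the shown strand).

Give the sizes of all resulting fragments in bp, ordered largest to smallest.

200, 53 bp

PstI sites (CTGCAG) start at positions 183, 236.
PstI cuts after base 5 of each site (before the last base), so after positions 187, 240.
Circular molecule, 2 cuts → 2 fragments:
  188–240 → 53 bp
  241–253 then 1–187 → 13 + 187 = 200 bp
Sorted largest to smallest: 200, 53 bp.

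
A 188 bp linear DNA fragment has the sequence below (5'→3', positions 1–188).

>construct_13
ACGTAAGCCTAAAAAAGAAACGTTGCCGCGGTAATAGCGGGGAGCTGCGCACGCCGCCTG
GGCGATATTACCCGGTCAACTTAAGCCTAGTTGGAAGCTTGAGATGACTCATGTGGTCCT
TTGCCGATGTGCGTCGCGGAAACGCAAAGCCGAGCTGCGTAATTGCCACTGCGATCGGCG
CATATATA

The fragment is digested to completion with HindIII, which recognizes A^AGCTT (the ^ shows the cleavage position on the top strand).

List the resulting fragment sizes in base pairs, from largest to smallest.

The HindIII site (AAGCTT) starts at position 95.
HindIII cuts after the first base of each site, so after position 95.
Linear molecule, 1 cut → 2 fragments:
  1–95 → 95 bp
  96–188 → 93 bp
Sorted largest to smallest: 95, 93 bp.

95, 93 bp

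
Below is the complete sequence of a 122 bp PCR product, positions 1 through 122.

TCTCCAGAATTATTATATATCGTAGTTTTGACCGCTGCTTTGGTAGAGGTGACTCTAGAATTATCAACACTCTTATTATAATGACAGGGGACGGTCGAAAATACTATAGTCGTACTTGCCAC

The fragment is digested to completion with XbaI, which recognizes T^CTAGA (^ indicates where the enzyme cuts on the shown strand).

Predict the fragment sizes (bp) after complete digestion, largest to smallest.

The XbaI site (TCTAGA) starts at position 54.
XbaI cuts after the first base of each site, so after position 54.
Linear molecule, 1 cut → 2 fragments:
  1–54 → 54 bp
  55–122 → 68 bp
Sorted largest to smallest: 68, 54 bp.

68, 54 bp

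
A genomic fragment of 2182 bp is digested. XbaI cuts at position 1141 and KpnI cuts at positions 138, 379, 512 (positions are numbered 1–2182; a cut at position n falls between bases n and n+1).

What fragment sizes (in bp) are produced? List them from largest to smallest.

Combined cut positions (sorted): 138, 379, 512, 1141.
Linear molecule, 4 cuts → 5 fragments:
  138 − 0 = 138 bp
  379 − 138 = 241 bp
  512 − 379 = 133 bp
  1141 − 512 = 629 bp
  2182 − 1141 = 1041 bp
Sorted largest to smallest: 1041, 629, 241, 138, 133 bp.

1041, 629, 241, 138, 133 bp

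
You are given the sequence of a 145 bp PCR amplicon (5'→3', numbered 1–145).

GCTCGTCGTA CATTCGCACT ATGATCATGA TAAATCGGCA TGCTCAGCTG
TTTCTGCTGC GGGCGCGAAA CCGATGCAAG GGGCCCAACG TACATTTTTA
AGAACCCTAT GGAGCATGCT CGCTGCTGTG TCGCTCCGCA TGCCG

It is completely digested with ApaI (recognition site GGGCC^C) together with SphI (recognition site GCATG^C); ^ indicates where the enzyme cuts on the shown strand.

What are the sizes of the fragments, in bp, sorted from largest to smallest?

The ApaI site (GGGCCC) starts at position 81.
ApaI cuts after base 5 of each site (before the last base), so after position 85.
SphI sites (GCATGC) start at positions 38, 114, 138.
SphI cuts after base 5 of each site (before the last base), so after positions 42, 118, 142.
Combined cut positions: 42, 85, 118, 142.
Linear molecule, 4 cuts → 5 fragments:
  1–42 → 42 bp
  43–85 → 43 bp
  86–118 → 33 bp
  119–142 → 24 bp
  143–145 → 3 bp
Sorted largest to smallest: 43, 42, 33, 24, 3 bp.

43, 42, 33, 24, 3 bp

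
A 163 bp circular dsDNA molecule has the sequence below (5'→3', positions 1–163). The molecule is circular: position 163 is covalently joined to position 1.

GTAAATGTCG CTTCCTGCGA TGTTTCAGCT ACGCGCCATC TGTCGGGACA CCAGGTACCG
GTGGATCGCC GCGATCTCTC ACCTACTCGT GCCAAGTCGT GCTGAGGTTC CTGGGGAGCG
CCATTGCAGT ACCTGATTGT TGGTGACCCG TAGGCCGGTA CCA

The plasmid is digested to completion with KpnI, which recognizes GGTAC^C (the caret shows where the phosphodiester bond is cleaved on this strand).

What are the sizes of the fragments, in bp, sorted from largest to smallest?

KpnI sites (GGTACC) start at positions 54, 157.
KpnI cuts after base 5 of each site (before the last base), so after positions 58, 161.
Circular molecule, 2 cuts → 2 fragments:
  59–161 → 103 bp
  162–163 then 1–58 → 2 + 58 = 60 bp
Sorted largest to smallest: 103, 60 bp.

103, 60 bp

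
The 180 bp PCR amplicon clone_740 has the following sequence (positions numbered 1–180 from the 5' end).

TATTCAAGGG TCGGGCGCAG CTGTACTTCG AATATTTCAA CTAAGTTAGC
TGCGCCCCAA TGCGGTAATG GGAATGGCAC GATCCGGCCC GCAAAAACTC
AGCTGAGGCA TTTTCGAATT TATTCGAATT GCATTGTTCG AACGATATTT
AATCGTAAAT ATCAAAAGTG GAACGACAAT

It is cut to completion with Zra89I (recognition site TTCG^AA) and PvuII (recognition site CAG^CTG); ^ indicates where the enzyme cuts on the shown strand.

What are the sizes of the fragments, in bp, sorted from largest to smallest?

72, 40, 20, 14, 14, 10, 10 bp

Zra89I sites (TTCGAA) start at positions 27, 113, 123, 137.
Zra89I cuts after base 4 of each site, so after positions 30, 116, 126, 140.
PvuII sites (CAGCTG) start at positions 18, 100.
PvuII cuts after base 3 of each site, so after positions 20, 102.
Combined cut positions: 20, 30, 102, 116, 126, 140.
Linear molecule, 6 cuts → 7 fragments:
  1–20 → 20 bp
  21–30 → 10 bp
  31–102 → 72 bp
  103–116 → 14 bp
  117–126 → 10 bp
  127–140 → 14 bp
  141–180 → 40 bp
Sorted largest to smallest: 72, 40, 20, 14, 14, 10, 10 bp.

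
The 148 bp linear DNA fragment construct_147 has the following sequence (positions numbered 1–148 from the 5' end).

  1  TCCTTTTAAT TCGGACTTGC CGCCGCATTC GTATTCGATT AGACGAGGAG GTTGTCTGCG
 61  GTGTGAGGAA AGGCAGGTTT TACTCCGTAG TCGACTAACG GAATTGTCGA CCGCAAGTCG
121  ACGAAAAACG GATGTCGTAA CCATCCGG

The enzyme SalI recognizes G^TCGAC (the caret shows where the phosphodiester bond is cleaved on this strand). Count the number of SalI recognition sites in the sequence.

GTCGAC occurs starting at positions 90, 106, 117.
SalI cuts at 3 sites.

3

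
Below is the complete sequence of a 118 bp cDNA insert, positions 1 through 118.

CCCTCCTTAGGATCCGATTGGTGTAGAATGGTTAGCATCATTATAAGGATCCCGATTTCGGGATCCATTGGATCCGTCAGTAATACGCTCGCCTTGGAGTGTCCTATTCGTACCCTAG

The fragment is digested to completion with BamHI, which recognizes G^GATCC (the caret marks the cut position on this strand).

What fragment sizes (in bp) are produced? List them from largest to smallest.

48, 37, 14, 10, 9 bp

BamHI sites (GGATCC) start at positions 10, 47, 61, 70.
BamHI cuts after the first base of each site, so after positions 10, 47, 61, 70.
Linear molecule, 4 cuts → 5 fragments:
  1–10 → 10 bp
  11–47 → 37 bp
  48–61 → 14 bp
  62–70 → 9 bp
  71–118 → 48 bp
Sorted largest to smallest: 48, 37, 14, 10, 9 bp.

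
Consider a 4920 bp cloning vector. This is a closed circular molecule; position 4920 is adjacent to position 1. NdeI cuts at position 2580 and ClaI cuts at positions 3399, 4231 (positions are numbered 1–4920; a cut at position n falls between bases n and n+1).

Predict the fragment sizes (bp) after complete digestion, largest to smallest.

3269, 832, 819 bp

Combined cut positions (sorted): 2580, 3399, 4231.
Circular molecule, 3 cuts → 3 fragments:
  3399 − 2580 = 819 bp
  4231 − 3399 = 832 bp
  wrap: 4920 − 4231 + 2580 = 3269 bp
Sorted largest to smallest: 3269, 832, 819 bp.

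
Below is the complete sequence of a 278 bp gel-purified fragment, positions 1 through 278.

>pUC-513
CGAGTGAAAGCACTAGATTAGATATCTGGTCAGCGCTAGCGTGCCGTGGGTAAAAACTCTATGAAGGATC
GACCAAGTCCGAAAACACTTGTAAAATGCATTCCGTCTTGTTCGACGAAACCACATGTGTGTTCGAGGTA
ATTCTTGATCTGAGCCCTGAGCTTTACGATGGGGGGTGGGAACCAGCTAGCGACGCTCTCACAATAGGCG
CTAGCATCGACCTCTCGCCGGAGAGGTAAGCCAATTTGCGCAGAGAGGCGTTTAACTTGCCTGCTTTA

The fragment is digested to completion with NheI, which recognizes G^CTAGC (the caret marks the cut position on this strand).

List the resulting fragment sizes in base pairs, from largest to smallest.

NheI sites (GCTAGC) start at positions 35, 186, 210.
NheI cuts after the first base of each site, so after positions 35, 186, 210.
Linear molecule, 3 cuts → 4 fragments:
  1–35 → 35 bp
  36–186 → 151 bp
  187–210 → 24 bp
  211–278 → 68 bp
Sorted largest to smallest: 151, 68, 35, 24 bp.

151, 68, 35, 24 bp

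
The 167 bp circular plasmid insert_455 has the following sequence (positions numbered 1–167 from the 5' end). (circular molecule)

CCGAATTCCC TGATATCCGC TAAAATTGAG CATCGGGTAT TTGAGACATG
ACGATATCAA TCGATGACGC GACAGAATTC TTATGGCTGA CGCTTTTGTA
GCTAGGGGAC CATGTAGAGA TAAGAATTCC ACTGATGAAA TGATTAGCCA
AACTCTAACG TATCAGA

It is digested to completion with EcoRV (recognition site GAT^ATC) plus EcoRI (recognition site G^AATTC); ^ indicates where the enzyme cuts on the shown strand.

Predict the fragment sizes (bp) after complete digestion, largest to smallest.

49, 46, 41, 20, 11 bp

EcoRV sites (GATATC) start at positions 12, 53.
EcoRV cuts after base 3 of each site, so after positions 14, 55.
EcoRI sites (GAATTC) start at positions 3, 75, 124.
EcoRI cuts after the first base of each site, so after positions 3, 75, 124.
Combined cut positions: 3, 14, 55, 75, 124.
Circular molecule, 5 cuts → 5 fragments:
  4–14 → 11 bp
  15–55 → 41 bp
  56–75 → 20 bp
  76–124 → 49 bp
  125–167 then 1–3 → 43 + 3 = 46 bp
Sorted largest to smallest: 49, 46, 41, 20, 11 bp.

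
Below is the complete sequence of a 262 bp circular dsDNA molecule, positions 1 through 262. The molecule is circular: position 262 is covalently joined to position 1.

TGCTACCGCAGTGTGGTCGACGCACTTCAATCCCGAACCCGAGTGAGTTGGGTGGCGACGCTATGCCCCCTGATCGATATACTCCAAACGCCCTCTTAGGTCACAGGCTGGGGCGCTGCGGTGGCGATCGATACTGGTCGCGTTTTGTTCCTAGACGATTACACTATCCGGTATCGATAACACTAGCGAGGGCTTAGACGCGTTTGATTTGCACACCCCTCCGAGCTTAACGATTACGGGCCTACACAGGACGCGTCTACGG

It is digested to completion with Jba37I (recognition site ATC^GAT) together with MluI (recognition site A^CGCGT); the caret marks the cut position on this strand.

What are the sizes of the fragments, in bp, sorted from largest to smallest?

Jba37I sites (ATCGAT) start at positions 73, 127, 173.
Jba37I cuts after base 3 of each site, so after positions 75, 129, 175.
MluI sites (ACGCGT) start at positions 198, 251.
MluI cuts after the first base of each site, so after positions 198, 251.
Combined cut positions: 75, 129, 175, 198, 251.
Circular molecule, 5 cuts → 5 fragments:
  76–129 → 54 bp
  130–175 → 46 bp
  176–198 → 23 bp
  199–251 → 53 bp
  252–262 then 1–75 → 11 + 75 = 86 bp
Sorted largest to smallest: 86, 54, 53, 46, 23 bp.

86, 54, 53, 46, 23 bp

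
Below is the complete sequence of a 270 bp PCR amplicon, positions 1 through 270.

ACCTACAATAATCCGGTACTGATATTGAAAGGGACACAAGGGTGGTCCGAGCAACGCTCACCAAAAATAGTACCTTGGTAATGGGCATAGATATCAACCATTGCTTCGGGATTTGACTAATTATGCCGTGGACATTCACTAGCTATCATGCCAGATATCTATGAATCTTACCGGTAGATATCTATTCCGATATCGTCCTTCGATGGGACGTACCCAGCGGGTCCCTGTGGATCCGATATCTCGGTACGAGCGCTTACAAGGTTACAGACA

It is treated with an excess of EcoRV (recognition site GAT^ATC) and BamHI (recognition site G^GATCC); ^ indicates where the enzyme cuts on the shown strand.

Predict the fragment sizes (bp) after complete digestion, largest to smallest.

92, 64, 38, 33, 23, 12, 8 bp

EcoRV sites (GATATC) start at positions 90, 154, 177, 189, 235.
EcoRV cuts after base 3 of each site, so after positions 92, 156, 179, 191, 237.
The BamHI site (GGATCC) starts at position 229.
BamHI cuts after the first base of each site, so after position 229.
Combined cut positions: 92, 156, 179, 191, 229, 237.
Linear molecule, 6 cuts → 7 fragments:
  1–92 → 92 bp
  93–156 → 64 bp
  157–179 → 23 bp
  180–191 → 12 bp
  192–229 → 38 bp
  230–237 → 8 bp
  238–270 → 33 bp
Sorted largest to smallest: 92, 64, 38, 33, 23, 12, 8 bp.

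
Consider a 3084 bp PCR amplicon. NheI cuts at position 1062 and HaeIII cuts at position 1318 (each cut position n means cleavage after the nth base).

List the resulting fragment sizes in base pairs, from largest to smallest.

1766, 1062, 256 bp

Combined cut positions (sorted): 1062, 1318.
Linear molecule, 2 cuts → 3 fragments:
  1062 − 0 = 1062 bp
  1318 − 1062 = 256 bp
  3084 − 1318 = 1766 bp
Sorted largest to smallest: 1766, 1062, 256 bp.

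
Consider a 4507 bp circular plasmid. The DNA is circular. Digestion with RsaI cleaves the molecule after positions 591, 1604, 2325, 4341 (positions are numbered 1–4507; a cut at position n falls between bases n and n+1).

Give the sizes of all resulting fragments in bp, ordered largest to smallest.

2016, 1013, 757, 721 bp

Circular molecule, 4 cuts → 4 fragments:
  1604 − 591 = 1013 bp
  2325 − 1604 = 721 bp
  4341 − 2325 = 2016 bp
  wrap: 4507 − 4341 + 591 = 757 bp
Sorted largest to smallest: 2016, 1013, 757, 721 bp.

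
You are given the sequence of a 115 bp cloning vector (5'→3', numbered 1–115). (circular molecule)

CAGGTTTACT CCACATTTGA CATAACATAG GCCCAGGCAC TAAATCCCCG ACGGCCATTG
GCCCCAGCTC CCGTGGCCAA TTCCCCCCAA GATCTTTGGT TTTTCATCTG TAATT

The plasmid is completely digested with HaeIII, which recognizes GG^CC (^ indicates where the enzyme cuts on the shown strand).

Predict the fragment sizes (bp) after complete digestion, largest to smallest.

70, 23, 15, 7 bp

HaeIII sites (GGCC) start at positions 30, 53, 60, 75.
HaeIII cuts after base 2 of each site, so after positions 31, 54, 61, 76.
Circular molecule, 4 cuts → 4 fragments:
  32–54 → 23 bp
  55–61 → 7 bp
  62–76 → 15 bp
  77–115 then 1–31 → 39 + 31 = 70 bp
Sorted largest to smallest: 70, 23, 15, 7 bp.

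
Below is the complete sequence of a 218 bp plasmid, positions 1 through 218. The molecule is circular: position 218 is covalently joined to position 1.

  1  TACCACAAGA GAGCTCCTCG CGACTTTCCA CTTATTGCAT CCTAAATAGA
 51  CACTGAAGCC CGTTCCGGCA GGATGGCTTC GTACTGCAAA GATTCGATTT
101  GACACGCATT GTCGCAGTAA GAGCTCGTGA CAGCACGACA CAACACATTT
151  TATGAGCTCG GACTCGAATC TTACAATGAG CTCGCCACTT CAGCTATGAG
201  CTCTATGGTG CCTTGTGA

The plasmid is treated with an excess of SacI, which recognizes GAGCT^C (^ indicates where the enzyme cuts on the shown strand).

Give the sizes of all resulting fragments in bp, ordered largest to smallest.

SacI sites (GAGCTC) start at positions 11, 121, 154, 178, 198.
SacI cuts after base 5 of each site (before the last base), so after positions 15, 125, 158, 182, 202.
Circular molecule, 5 cuts → 5 fragments:
  16–125 → 110 bp
  126–158 → 33 bp
  159–182 → 24 bp
  183–202 → 20 bp
  203–218 then 1–15 → 16 + 15 = 31 bp
Sorted largest to smallest: 110, 33, 31, 24, 20 bp.

110, 33, 31, 24, 20 bp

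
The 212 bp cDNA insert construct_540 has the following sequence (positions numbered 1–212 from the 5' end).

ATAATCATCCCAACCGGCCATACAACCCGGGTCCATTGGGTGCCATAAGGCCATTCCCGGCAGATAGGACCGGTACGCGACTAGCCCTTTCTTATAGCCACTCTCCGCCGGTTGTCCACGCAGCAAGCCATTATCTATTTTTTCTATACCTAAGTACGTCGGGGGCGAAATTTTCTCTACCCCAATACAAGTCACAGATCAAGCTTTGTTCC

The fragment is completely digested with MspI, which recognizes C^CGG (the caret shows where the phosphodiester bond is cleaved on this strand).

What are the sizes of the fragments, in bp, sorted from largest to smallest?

MspI sites (CCGG) start at positions 14, 27, 57, 70, 108.
MspI cuts after the first base of each site, so after positions 14, 27, 57, 70, 108.
Linear molecule, 5 cuts → 6 fragments:
  1–14 → 14 bp
  15–27 → 13 bp
  28–57 → 30 bp
  58–70 → 13 bp
  71–108 → 38 bp
  109–212 → 104 bp
Sorted largest to smallest: 104, 38, 30, 14, 13, 13 bp.

104, 38, 30, 14, 13, 13 bp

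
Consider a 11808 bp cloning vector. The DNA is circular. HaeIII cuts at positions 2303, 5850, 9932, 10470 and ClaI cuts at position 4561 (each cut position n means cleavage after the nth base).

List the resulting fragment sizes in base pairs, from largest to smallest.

4082, 3641, 2258, 1289, 538 bp

Combined cut positions (sorted): 2303, 4561, 5850, 9932, 10470.
Circular molecule, 5 cuts → 5 fragments:
  4561 − 2303 = 2258 bp
  5850 − 4561 = 1289 bp
  9932 − 5850 = 4082 bp
  10470 − 9932 = 538 bp
  wrap: 11808 − 10470 + 2303 = 3641 bp
Sorted largest to smallest: 4082, 3641, 2258, 1289, 538 bp.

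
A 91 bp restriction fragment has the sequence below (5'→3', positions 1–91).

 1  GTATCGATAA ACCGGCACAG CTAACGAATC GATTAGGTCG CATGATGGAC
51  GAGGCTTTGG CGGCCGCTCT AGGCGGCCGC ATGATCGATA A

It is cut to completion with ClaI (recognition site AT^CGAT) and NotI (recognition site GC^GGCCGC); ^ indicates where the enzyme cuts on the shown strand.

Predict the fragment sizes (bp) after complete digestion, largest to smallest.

ClaI sites (ATCGAT) start at positions 3, 28, 84.
ClaI cuts after base 2 of each site, so after positions 4, 29, 85.
NotI sites (GCGGCCGC) start at positions 60, 73.
NotI cuts after base 2 of each site, so after positions 61, 74.
Combined cut positions: 4, 29, 61, 74, 85.
Linear molecule, 5 cuts → 6 fragments:
  1–4 → 4 bp
  5–29 → 25 bp
  30–61 → 32 bp
  62–74 → 13 bp
  75–85 → 11 bp
  86–91 → 6 bp
Sorted largest to smallest: 32, 25, 13, 11, 6, 4 bp.

32, 25, 13, 11, 6, 4 bp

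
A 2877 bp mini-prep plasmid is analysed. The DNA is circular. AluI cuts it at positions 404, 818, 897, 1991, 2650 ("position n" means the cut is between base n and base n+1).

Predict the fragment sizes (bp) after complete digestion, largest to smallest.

Circular molecule, 5 cuts → 5 fragments:
  818 − 404 = 414 bp
  897 − 818 = 79 bp
  1991 − 897 = 1094 bp
  2650 − 1991 = 659 bp
  wrap: 2877 − 2650 + 404 = 631 bp
Sorted largest to smallest: 1094, 659, 631, 414, 79 bp.

1094, 659, 631, 414, 79 bp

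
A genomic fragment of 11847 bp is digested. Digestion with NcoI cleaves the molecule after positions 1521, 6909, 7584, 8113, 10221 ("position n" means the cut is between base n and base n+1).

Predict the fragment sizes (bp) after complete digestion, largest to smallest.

5388, 2108, 1626, 1521, 675, 529 bp

Linear molecule, 5 cuts → 6 fragments:
  1521 − 0 = 1521 bp
  6909 − 1521 = 5388 bp
  7584 − 6909 = 675 bp
  8113 − 7584 = 529 bp
  10221 − 8113 = 2108 bp
  11847 − 10221 = 1626 bp
Sorted largest to smallest: 5388, 2108, 1626, 1521, 675, 529 bp.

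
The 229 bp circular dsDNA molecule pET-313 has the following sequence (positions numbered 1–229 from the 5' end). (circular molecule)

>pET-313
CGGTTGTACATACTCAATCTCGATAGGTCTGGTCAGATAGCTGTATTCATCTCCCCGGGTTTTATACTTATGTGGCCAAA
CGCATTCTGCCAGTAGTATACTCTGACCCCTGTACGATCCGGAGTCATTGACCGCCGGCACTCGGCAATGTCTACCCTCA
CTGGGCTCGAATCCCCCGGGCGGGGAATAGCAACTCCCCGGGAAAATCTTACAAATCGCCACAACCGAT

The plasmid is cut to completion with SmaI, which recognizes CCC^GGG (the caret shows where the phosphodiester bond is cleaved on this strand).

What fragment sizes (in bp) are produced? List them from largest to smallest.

SmaI sites (CCCGGG) start at positions 54, 175, 197.
SmaI cuts after base 3 of each site, so after positions 56, 177, 199.
Circular molecule, 3 cuts → 3 fragments:
  57–177 → 121 bp
  178–199 → 22 bp
  200–229 then 1–56 → 30 + 56 = 86 bp
Sorted largest to smallest: 121, 86, 22 bp.

121, 86, 22 bp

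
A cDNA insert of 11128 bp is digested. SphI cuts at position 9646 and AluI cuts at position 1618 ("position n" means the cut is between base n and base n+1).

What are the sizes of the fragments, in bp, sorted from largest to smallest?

8028, 1618, 1482 bp

Combined cut positions (sorted): 1618, 9646.
Linear molecule, 2 cuts → 3 fragments:
  1618 − 0 = 1618 bp
  9646 − 1618 = 8028 bp
  11128 − 9646 = 1482 bp
Sorted largest to smallest: 8028, 1618, 1482 bp.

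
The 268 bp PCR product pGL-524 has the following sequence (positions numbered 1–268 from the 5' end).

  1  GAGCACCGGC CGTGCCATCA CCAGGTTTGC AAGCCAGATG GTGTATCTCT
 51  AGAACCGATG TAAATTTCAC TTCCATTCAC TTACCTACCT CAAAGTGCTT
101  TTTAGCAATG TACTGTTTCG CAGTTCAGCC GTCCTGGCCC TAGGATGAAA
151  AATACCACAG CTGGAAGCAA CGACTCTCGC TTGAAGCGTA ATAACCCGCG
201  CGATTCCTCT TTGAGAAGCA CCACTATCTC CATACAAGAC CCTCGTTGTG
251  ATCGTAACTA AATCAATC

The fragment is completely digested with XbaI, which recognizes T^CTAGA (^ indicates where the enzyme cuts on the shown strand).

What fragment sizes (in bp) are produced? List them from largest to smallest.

The XbaI site (TCTAGA) starts at position 48.
XbaI cuts after the first base of each site, so after position 48.
Linear molecule, 1 cut → 2 fragments:
  1–48 → 48 bp
  49–268 → 220 bp
Sorted largest to smallest: 220, 48 bp.

220, 48 bp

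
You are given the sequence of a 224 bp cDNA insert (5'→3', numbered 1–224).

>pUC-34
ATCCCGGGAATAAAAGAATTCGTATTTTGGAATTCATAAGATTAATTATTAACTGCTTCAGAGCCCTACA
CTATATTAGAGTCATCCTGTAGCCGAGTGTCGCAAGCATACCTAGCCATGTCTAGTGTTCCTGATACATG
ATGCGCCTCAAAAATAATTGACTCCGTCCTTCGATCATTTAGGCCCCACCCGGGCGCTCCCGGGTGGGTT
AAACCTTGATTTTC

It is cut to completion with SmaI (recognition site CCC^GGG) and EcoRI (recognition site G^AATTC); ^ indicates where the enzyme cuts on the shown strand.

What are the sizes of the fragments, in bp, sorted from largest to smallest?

161, 23, 14, 11, 10, 5 bp

SmaI sites (CCCGGG) start at positions 3, 189, 199.
SmaI cuts after base 3 of each site, so after positions 5, 191, 201.
EcoRI sites (GAATTC) start at positions 16, 30.
EcoRI cuts after the first base of each site, so after positions 16, 30.
Combined cut positions: 5, 16, 30, 191, 201.
Linear molecule, 5 cuts → 6 fragments:
  1–5 → 5 bp
  6–16 → 11 bp
  17–30 → 14 bp
  31–191 → 161 bp
  192–201 → 10 bp
  202–224 → 23 bp
Sorted largest to smallest: 161, 23, 14, 11, 10, 5 bp.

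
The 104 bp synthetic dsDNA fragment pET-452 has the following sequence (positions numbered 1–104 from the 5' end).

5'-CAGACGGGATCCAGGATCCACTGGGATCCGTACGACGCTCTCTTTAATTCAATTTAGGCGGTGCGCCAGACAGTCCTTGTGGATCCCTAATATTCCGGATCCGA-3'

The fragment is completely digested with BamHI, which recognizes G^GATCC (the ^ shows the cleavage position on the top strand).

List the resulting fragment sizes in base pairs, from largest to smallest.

57, 16, 10, 7, 7, 7 bp

BamHI sites (GGATCC) start at positions 7, 14, 24, 81, 97.
BamHI cuts after the first base of each site, so after positions 7, 14, 24, 81, 97.
Linear molecule, 5 cuts → 6 fragments:
  1–7 → 7 bp
  8–14 → 7 bp
  15–24 → 10 bp
  25–81 → 57 bp
  82–97 → 16 bp
  98–104 → 7 bp
Sorted largest to smallest: 57, 16, 10, 7, 7, 7 bp.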